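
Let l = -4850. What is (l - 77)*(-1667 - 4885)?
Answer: 32281704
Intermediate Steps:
(l - 77)*(-1667 - 4885) = (-4850 - 77)*(-1667 - 4885) = -4927*(-6552) = 32281704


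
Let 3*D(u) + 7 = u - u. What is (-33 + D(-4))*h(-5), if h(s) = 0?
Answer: 0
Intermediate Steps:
D(u) = -7/3 (D(u) = -7/3 + (u - u)/3 = -7/3 + (1/3)*0 = -7/3 + 0 = -7/3)
(-33 + D(-4))*h(-5) = (-33 - 7/3)*0 = -106/3*0 = 0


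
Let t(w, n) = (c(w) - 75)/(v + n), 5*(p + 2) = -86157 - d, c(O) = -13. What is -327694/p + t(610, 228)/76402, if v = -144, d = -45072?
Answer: 262882917965/6593454399 ≈ 39.870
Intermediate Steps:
p = -8219 (p = -2 + (-86157 - 1*(-45072))/5 = -2 + (-86157 + 45072)/5 = -2 + (⅕)*(-41085) = -2 - 8217 = -8219)
t(w, n) = -88/(-144 + n) (t(w, n) = (-13 - 75)/(-144 + n) = -88/(-144 + n))
-327694/p + t(610, 228)/76402 = -327694/(-8219) - 88/(-144 + 228)/76402 = -327694*(-1/8219) - 88/84*(1/76402) = 327694/8219 - 88*1/84*(1/76402) = 327694/8219 - 22/21*1/76402 = 327694/8219 - 11/802221 = 262882917965/6593454399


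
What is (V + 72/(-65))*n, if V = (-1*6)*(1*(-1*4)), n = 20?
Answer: 5952/13 ≈ 457.85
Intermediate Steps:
V = 24 (V = -6*(-4) = 24)
(V + 72/(-65))*n = (24 + 72/(-65))*20 = (24 + 72*(-1/65))*20 = (24 - 72/65)*20 = (1488/65)*20 = 5952/13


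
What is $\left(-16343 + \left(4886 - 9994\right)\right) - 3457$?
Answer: $-24908$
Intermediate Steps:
$\left(-16343 + \left(4886 - 9994\right)\right) - 3457 = \left(-16343 - 5108\right) - 3457 = -21451 - 3457 = -24908$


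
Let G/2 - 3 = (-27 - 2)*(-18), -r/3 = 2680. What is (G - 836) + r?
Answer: -7826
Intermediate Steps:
r = -8040 (r = -3*2680 = -8040)
G = 1050 (G = 6 + 2*((-27 - 2)*(-18)) = 6 + 2*(-29*(-18)) = 6 + 2*522 = 6 + 1044 = 1050)
(G - 836) + r = (1050 - 836) - 8040 = 214 - 8040 = -7826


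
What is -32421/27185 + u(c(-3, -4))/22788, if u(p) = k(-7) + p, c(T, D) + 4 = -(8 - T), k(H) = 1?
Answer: -369595169/309745890 ≈ -1.1932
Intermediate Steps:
c(T, D) = -12 + T (c(T, D) = -4 - (8 - T) = -4 + (-8 + T) = -12 + T)
u(p) = 1 + p
-32421/27185 + u(c(-3, -4))/22788 = -32421/27185 + (1 + (-12 - 3))/22788 = -32421*1/27185 + (1 - 15)*(1/22788) = -32421/27185 - 14*1/22788 = -32421/27185 - 7/11394 = -369595169/309745890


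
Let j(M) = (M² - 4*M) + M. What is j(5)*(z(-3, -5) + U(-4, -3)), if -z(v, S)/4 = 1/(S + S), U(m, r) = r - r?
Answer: 4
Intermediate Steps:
U(m, r) = 0
j(M) = M² - 3*M
z(v, S) = -2/S (z(v, S) = -4/(S + S) = -4*1/(2*S) = -2/S)
j(5)*(z(-3, -5) + U(-4, -3)) = (5*(-3 + 5))*(-2/(-5) + 0) = (5*2)*(-2*(-⅕) + 0) = 10*(⅖ + 0) = 10*(⅖) = 4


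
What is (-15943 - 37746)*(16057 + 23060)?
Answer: -2100152613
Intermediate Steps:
(-15943 - 37746)*(16057 + 23060) = -53689*39117 = -2100152613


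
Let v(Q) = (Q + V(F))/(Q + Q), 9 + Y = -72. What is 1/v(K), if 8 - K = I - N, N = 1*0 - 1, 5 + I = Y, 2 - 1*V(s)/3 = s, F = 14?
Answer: 62/19 ≈ 3.2632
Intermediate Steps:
Y = -81 (Y = -9 - 72 = -81)
V(s) = 6 - 3*s
I = -86 (I = -5 - 81 = -86)
N = -1 (N = 0 - 1 = -1)
K = 93 (K = 8 - (-86 - 1*(-1)) = 8 - (-86 + 1) = 8 - 1*(-85) = 8 + 85 = 93)
v(Q) = (-36 + Q)/(2*Q) (v(Q) = (Q + (6 - 3*14))/(Q + Q) = (Q + (6 - 42))/((2*Q)) = (Q - 36)*(1/(2*Q)) = (-36 + Q)*(1/(2*Q)) = (-36 + Q)/(2*Q))
1/v(K) = 1/((½)*(-36 + 93)/93) = 1/((½)*(1/93)*57) = 1/(19/62) = 62/19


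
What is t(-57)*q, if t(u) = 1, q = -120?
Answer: -120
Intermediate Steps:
t(-57)*q = 1*(-120) = -120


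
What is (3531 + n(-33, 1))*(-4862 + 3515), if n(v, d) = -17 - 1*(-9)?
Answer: -4745481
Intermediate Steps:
n(v, d) = -8 (n(v, d) = -17 + 9 = -8)
(3531 + n(-33, 1))*(-4862 + 3515) = (3531 - 8)*(-4862 + 3515) = 3523*(-1347) = -4745481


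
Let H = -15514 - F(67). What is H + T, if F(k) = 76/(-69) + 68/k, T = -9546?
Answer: -115851980/4623 ≈ -25060.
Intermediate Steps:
F(k) = -76/69 + 68/k (F(k) = 76*(-1/69) + 68/k = -76/69 + 68/k)
H = -71720822/4623 (H = -15514 - (-76/69 + 68/67) = -15514 - 1*(-400/4623) = -15514 + 400/4623 = -71720822/4623 ≈ -15514.)
H + T = -71720822/4623 - 9546 = -115851980/4623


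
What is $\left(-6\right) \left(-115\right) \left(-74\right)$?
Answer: $-51060$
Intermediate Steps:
$\left(-6\right) \left(-115\right) \left(-74\right) = 690 \left(-74\right) = -51060$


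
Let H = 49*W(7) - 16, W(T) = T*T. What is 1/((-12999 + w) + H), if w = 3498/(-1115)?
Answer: -1115/11838108 ≈ -9.4187e-5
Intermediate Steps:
w = -3498/1115 (w = 3498*(-1/1115) = -3498/1115 ≈ -3.1372)
W(T) = T²
H = 2385 (H = 49*7² - 16 = 49*49 - 16 = 2401 - 16 = 2385)
1/((-12999 + w) + H) = 1/((-12999 - 3498/1115) + 2385) = 1/(-14497383/1115 + 2385) = 1/(-11838108/1115) = -1115/11838108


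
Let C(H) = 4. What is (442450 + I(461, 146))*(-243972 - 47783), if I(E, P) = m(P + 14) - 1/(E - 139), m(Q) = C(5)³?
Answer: -1807479396295/14 ≈ -1.2911e+11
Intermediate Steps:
m(Q) = 64 (m(Q) = 4³ = 64)
I(E, P) = 64 - 1/(-139 + E) (I(E, P) = 64 - 1/(E - 139) = 64 - 1/(-139 + E))
(442450 + I(461, 146))*(-243972 - 47783) = (442450 + (-8897 + 64*461)/(-139 + 461))*(-243972 - 47783) = (442450 + (-8897 + 29504)/322)*(-291755) = (442450 + (1/322)*20607)*(-291755) = (442450 + 20607/322)*(-291755) = (142489507/322)*(-291755) = -1807479396295/14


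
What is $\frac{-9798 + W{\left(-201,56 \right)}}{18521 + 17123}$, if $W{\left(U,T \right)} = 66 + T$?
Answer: $- \frac{2419}{8911} \approx -0.27146$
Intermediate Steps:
$\frac{-9798 + W{\left(-201,56 \right)}}{18521 + 17123} = \frac{-9798 + \left(66 + 56\right)}{18521 + 17123} = \frac{-9798 + 122}{35644} = \left(-9676\right) \frac{1}{35644} = - \frac{2419}{8911}$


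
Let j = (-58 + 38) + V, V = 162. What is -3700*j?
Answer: -525400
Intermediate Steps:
j = 142 (j = (-58 + 38) + 162 = -20 + 162 = 142)
-3700*j = -3700*142 = -525400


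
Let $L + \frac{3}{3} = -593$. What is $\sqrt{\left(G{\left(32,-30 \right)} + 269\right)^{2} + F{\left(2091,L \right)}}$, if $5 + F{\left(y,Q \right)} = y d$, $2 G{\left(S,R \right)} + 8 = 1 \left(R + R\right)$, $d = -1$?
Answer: $\sqrt{53129} \approx 230.5$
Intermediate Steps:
$G{\left(S,R \right)} = -4 + R$ ($G{\left(S,R \right)} = -4 + \frac{1 \left(R + R\right)}{2} = -4 + \frac{1 \cdot 2 R}{2} = -4 + \frac{2 R}{2} = -4 + R$)
$L = -594$ ($L = -1 - 593 = -594$)
$F{\left(y,Q \right)} = -5 - y$ ($F{\left(y,Q \right)} = -5 + y \left(-1\right) = -5 - y$)
$\sqrt{\left(G{\left(32,-30 \right)} + 269\right)^{2} + F{\left(2091,L \right)}} = \sqrt{\left(\left(-4 - 30\right) + 269\right)^{2} - 2096} = \sqrt{\left(-34 + 269\right)^{2} - 2096} = \sqrt{235^{2} - 2096} = \sqrt{55225 - 2096} = \sqrt{53129}$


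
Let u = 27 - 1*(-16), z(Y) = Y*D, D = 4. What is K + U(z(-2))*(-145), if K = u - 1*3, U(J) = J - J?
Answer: 40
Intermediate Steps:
z(Y) = 4*Y (z(Y) = Y*4 = 4*Y)
u = 43 (u = 27 + 16 = 43)
U(J) = 0
K = 40 (K = 43 - 1*3 = 43 - 3 = 40)
K + U(z(-2))*(-145) = 40 + 0*(-145) = 40 + 0 = 40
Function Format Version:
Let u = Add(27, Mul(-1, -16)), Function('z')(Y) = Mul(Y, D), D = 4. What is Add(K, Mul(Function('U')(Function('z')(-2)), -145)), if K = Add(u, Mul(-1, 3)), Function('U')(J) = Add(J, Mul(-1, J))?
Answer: 40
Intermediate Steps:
Function('z')(Y) = Mul(4, Y) (Function('z')(Y) = Mul(Y, 4) = Mul(4, Y))
u = 43 (u = Add(27, 16) = 43)
Function('U')(J) = 0
K = 40 (K = Add(43, Mul(-1, 3)) = Add(43, -3) = 40)
Add(K, Mul(Function('U')(Function('z')(-2)), -145)) = Add(40, Mul(0, -145)) = Add(40, 0) = 40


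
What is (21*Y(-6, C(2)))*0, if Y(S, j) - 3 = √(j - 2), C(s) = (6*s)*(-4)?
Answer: 0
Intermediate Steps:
C(s) = -24*s
Y(S, j) = 3 + √(-2 + j) (Y(S, j) = 3 + √(j - 2) = 3 + √(-2 + j))
(21*Y(-6, C(2)))*0 = (21*(3 + √(-2 - 24*2)))*0 = (21*(3 + √(-2 - 48)))*0 = (21*(3 + √(-50)))*0 = (21*(3 + 5*I*√2))*0 = (63 + 105*I*√2)*0 = 0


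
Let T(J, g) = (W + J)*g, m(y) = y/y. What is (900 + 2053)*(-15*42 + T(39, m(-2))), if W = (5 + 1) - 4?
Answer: -1739317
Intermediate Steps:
m(y) = 1
W = 2 (W = 6 - 4 = 2)
T(J, g) = g*(2 + J) (T(J, g) = (2 + J)*g = g*(2 + J))
(900 + 2053)*(-15*42 + T(39, m(-2))) = (900 + 2053)*(-15*42 + 1*(2 + 39)) = 2953*(-630 + 1*41) = 2953*(-630 + 41) = 2953*(-589) = -1739317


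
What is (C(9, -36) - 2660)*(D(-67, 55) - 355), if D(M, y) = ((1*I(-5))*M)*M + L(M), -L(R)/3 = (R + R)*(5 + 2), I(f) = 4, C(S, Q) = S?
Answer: -54120165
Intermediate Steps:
L(R) = -42*R (L(R) = -3*(R + R)*(5 + 2) = -3*2*R*7 = -42*R)
D(M, y) = -42*M + 4*M**2 (D(M, y) = ((1*4)*M)*M - 42*M = (4*M)*M - 42*M = 4*M**2 - 42*M = -42*M + 4*M**2)
(C(9, -36) - 2660)*(D(-67, 55) - 355) = (9 - 2660)*(2*(-67)*(-21 + 2*(-67)) - 355) = -2651*(2*(-67)*(-21 - 134) - 355) = -2651*(2*(-67)*(-155) - 355) = -2651*(20770 - 355) = -2651*20415 = -54120165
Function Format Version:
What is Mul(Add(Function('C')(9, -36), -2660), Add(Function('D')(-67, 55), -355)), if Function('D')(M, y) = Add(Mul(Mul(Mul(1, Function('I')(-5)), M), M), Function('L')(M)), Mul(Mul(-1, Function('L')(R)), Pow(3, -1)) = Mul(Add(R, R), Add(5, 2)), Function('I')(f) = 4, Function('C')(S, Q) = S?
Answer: -54120165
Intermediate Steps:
Function('L')(R) = Mul(-42, R) (Function('L')(R) = Mul(-3, Mul(Add(R, R), Add(5, 2))) = Mul(-3, Mul(Mul(2, R), 7)) = Mul(-3, Mul(14, R)) = Mul(-42, R))
Function('D')(M, y) = Add(Mul(-42, M), Mul(4, Pow(M, 2))) (Function('D')(M, y) = Add(Mul(Mul(Mul(1, 4), M), M), Mul(-42, M)) = Add(Mul(Mul(4, M), M), Mul(-42, M)) = Add(Mul(4, Pow(M, 2)), Mul(-42, M)) = Add(Mul(-42, M), Mul(4, Pow(M, 2))))
Mul(Add(Function('C')(9, -36), -2660), Add(Function('D')(-67, 55), -355)) = Mul(Add(9, -2660), Add(Mul(2, -67, Add(-21, Mul(2, -67))), -355)) = Mul(-2651, Add(Mul(2, -67, Add(-21, -134)), -355)) = Mul(-2651, Add(Mul(2, -67, -155), -355)) = Mul(-2651, Add(20770, -355)) = Mul(-2651, 20415) = -54120165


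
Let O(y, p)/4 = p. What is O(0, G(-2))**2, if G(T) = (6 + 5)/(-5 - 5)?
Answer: 484/25 ≈ 19.360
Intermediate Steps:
G(T) = -11/10 (G(T) = 11/(-10) = 11*(-1/10) = -11/10)
O(y, p) = 4*p
O(0, G(-2))**2 = (4*(-11/10))**2 = (-22/5)**2 = 484/25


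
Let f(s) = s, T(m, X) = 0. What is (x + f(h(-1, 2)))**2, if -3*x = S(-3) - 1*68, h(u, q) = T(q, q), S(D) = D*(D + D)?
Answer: 2500/9 ≈ 277.78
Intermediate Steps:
S(D) = 2*D**2 (S(D) = D*(2*D) = 2*D**2)
h(u, q) = 0
x = 50/3 (x = -(2*(-3)**2 - 1*68)/3 = -(2*9 - 68)/3 = -(18 - 68)/3 = -1/3*(-50) = 50/3 ≈ 16.667)
(x + f(h(-1, 2)))**2 = (50/3 + 0)**2 = (50/3)**2 = 2500/9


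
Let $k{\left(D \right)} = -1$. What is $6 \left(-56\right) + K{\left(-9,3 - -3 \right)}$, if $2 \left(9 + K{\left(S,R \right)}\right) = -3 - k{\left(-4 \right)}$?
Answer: $-346$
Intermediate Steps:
$K{\left(S,R \right)} = -10$ ($K{\left(S,R \right)} = -9 + \frac{-3 - -1}{2} = -9 + \frac{-3 + 1}{2} = -9 + \frac{1}{2} \left(-2\right) = -9 - 1 = -10$)
$6 \left(-56\right) + K{\left(-9,3 - -3 \right)} = 6 \left(-56\right) - 10 = -336 - 10 = -346$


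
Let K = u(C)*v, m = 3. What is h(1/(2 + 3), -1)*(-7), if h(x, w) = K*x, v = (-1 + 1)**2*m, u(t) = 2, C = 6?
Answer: 0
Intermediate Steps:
v = 0 (v = (-1 + 1)**2*3 = 0**2*3 = 0*3 = 0)
K = 0 (K = 2*0 = 0)
h(x, w) = 0 (h(x, w) = 0*x = 0)
h(1/(2 + 3), -1)*(-7) = 0*(-7) = 0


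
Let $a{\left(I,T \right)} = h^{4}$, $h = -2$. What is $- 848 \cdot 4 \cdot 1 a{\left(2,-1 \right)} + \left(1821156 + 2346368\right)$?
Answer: $4113252$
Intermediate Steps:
$a{\left(I,T \right)} = 16$ ($a{\left(I,T \right)} = \left(-2\right)^{4} = 16$)
$- 848 \cdot 4 \cdot 1 a{\left(2,-1 \right)} + \left(1821156 + 2346368\right) = - 848 \cdot 4 \cdot 1 \cdot 16 + \left(1821156 + 2346368\right) = - 848 \cdot 4 \cdot 16 + 4167524 = \left(-848\right) 64 + 4167524 = -54272 + 4167524 = 4113252$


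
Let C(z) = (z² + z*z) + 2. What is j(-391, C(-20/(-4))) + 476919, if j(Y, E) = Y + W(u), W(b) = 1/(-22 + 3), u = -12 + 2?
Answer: 9054031/19 ≈ 4.7653e+5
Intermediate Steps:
u = -10
W(b) = -1/19 (W(b) = 1/(-19) = -1/19)
C(z) = 2 + 2*z² (C(z) = (z² + z²) + 2 = 2*z² + 2 = 2 + 2*z²)
j(Y, E) = -1/19 + Y (j(Y, E) = Y - 1/19 = -1/19 + Y)
j(-391, C(-20/(-4))) + 476919 = (-1/19 - 391) + 476919 = -7430/19 + 476919 = 9054031/19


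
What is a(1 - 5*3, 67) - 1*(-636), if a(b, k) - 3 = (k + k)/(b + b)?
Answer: 8879/14 ≈ 634.21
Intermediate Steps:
a(b, k) = 3 + k/b (a(b, k) = 3 + (k + k)/(b + b) = 3 + (2*k)/((2*b)) = 3 + (2*k)*(1/(2*b)) = 3 + k/b)
a(1 - 5*3, 67) - 1*(-636) = (3 + 67/(1 - 5*3)) - 1*(-636) = (3 + 67/(1 - 15)) + 636 = (3 + 67/(-14)) + 636 = (3 + 67*(-1/14)) + 636 = (3 - 67/14) + 636 = -25/14 + 636 = 8879/14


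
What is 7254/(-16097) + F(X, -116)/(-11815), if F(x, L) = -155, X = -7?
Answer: -16642195/38037211 ≈ -0.43752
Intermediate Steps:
7254/(-16097) + F(X, -116)/(-11815) = 7254/(-16097) - 155/(-11815) = 7254*(-1/16097) - 155*(-1/11815) = -7254/16097 + 31/2363 = -16642195/38037211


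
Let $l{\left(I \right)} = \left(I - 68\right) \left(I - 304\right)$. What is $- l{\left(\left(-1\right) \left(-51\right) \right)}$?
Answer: $-4301$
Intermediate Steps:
$l{\left(I \right)} = \left(-304 + I\right) \left(-68 + I\right)$ ($l{\left(I \right)} = \left(-68 + I\right) \left(-304 + I\right) = \left(-304 + I\right) \left(-68 + I\right)$)
$- l{\left(\left(-1\right) \left(-51\right) \right)} = - (20672 + \left(\left(-1\right) \left(-51\right)\right)^{2} - 372 \left(\left(-1\right) \left(-51\right)\right)) = - (20672 + 51^{2} - 18972) = - (20672 + 2601 - 18972) = \left(-1\right) 4301 = -4301$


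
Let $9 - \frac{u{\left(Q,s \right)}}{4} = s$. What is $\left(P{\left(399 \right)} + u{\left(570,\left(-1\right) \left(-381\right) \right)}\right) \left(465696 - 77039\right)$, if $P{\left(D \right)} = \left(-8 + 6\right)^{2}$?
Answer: $-576766988$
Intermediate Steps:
$u{\left(Q,s \right)} = 36 - 4 s$
$P{\left(D \right)} = 4$ ($P{\left(D \right)} = \left(-2\right)^{2} = 4$)
$\left(P{\left(399 \right)} + u{\left(570,\left(-1\right) \left(-381\right) \right)}\right) \left(465696 - 77039\right) = \left(4 + \left(36 - 4 \left(\left(-1\right) \left(-381\right)\right)\right)\right) \left(465696 - 77039\right) = \left(4 + \left(36 - 1524\right)\right) 388657 = \left(4 - 1488\right) 388657 = \left(-1484\right) 388657 = -576766988$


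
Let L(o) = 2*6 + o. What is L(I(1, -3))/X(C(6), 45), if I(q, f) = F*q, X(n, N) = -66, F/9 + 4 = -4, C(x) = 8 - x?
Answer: 10/11 ≈ 0.90909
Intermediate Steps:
F = -72 (F = -36 + 9*(-4) = -36 - 36 = -72)
I(q, f) = -72*q
L(o) = 12 + o
L(I(1, -3))/X(C(6), 45) = (12 - 72*1)/(-66) = (12 - 72)*(-1/66) = -60*(-1/66) = 10/11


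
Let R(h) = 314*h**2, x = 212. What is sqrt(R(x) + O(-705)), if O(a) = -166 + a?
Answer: sqrt(14111545) ≈ 3756.5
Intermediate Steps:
sqrt(R(x) + O(-705)) = sqrt(314*212**2 + (-166 - 705)) = sqrt(314*44944 - 871) = sqrt(14112416 - 871) = sqrt(14111545)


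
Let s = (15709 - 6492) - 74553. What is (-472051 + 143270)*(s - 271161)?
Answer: 110633820157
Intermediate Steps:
s = -65336 (s = 9217 - 74553 = -65336)
(-472051 + 143270)*(s - 271161) = (-472051 + 143270)*(-65336 - 271161) = -328781*(-336497) = 110633820157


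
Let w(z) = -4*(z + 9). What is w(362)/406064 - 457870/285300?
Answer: -2329348861/1448125740 ≈ -1.6085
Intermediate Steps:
w(z) = -36 - 4*z (w(z) = -4*(9 + z) = -36 - 4*z)
w(362)/406064 - 457870/285300 = (-36 - 4*362)/406064 - 457870/285300 = (-36 - 1448)*(1/406064) - 457870*1/285300 = -1484*1/406064 - 45787/28530 = -371/101516 - 45787/28530 = -2329348861/1448125740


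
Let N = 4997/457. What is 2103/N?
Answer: 961071/4997 ≈ 192.33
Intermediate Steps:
N = 4997/457 (N = 4997*(1/457) = 4997/457 ≈ 10.934)
2103/N = 2103/(4997/457) = 2103*(457/4997) = 961071/4997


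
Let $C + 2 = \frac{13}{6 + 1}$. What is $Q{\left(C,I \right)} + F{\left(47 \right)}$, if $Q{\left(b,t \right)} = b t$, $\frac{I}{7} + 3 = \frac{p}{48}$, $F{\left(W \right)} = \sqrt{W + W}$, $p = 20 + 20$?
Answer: $\frac{13}{6} + \sqrt{94} \approx 11.862$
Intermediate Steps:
$p = 40$
$F{\left(W \right)} = \sqrt{2} \sqrt{W}$ ($F{\left(W \right)} = \sqrt{2 W} = \sqrt{2} \sqrt{W}$)
$I = - \frac{91}{6}$ ($I = -21 + 7 \cdot \frac{40}{48} = -21 + 7 \cdot 40 \cdot \frac{1}{48} = -21 + 7 \cdot \frac{5}{6} = -21 + \frac{35}{6} = - \frac{91}{6} \approx -15.167$)
$C = - \frac{1}{7}$ ($C = -2 + \frac{13}{6 + 1} = -2 + \frac{13}{7} = - \frac{1}{7} \approx -0.14286$)
$Q{\left(C,I \right)} + F{\left(47 \right)} = \left(- \frac{1}{7}\right) \left(- \frac{91}{6}\right) + \sqrt{2} \sqrt{47} = \frac{13}{6} + \sqrt{94}$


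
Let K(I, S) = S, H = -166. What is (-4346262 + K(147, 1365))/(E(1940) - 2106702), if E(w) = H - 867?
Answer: 4344897/2107735 ≈ 2.0614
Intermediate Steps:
E(w) = -1033 (E(w) = -166 - 867 = -1033)
(-4346262 + K(147, 1365))/(E(1940) - 2106702) = (-4346262 + 1365)/(-1033 - 2106702) = -4344897/(-2107735) = -4344897*(-1/2107735) = 4344897/2107735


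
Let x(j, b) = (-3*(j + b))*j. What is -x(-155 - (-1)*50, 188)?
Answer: -26145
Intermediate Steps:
x(j, b) = j*(-3*b - 3*j) (x(j, b) = (-3*(b + j))*j = (-3*b - 3*j)*j = j*(-3*b - 3*j))
-x(-155 - (-1)*50, 188) = -(-3)*(-155 - (-1)*50)*(188 + (-155 - (-1)*50)) = -(-3)*(-155 - 1*(-50))*(188 + (-155 - 1*(-50))) = -(-3)*(-155 + 50)*(188 + (-155 + 50)) = -(-3)*(-105)*(188 - 105) = -(-3)*(-105)*83 = -1*26145 = -26145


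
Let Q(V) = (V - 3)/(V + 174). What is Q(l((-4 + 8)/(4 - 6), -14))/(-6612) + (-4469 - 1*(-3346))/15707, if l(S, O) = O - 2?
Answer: -61731325/863633688 ≈ -0.071479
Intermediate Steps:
l(S, O) = -2 + O
Q(V) = (-3 + V)/(174 + V)
Q(l((-4 + 8)/(4 - 6), -14))/(-6612) + (-4469 - 1*(-3346))/15707 = ((-3 + (-2 - 14))/(174 + (-2 - 14)))/(-6612) + (-4469 - 1*(-3346))/15707 = ((-3 - 16)/(174 - 16))*(-1/6612) + (-4469 + 3346)*(1/15707) = (-19/158)*(-1/6612) - 1123*1/15707 = ((1/158)*(-19))*(-1/6612) - 1123/15707 = -19/158*(-1/6612) - 1123/15707 = 1/54984 - 1123/15707 = -61731325/863633688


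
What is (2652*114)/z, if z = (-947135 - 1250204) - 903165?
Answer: -37791/387563 ≈ -0.097509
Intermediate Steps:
z = -3100504 (z = -2197339 - 903165 = -3100504)
(2652*114)/z = (2652*114)/(-3100504) = 302328*(-1/3100504) = -37791/387563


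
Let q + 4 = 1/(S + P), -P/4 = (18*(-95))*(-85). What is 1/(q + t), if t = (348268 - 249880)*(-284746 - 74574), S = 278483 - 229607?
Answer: -532524/18826201773957937 ≈ -2.8286e-11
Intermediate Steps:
S = 48876
P = -581400 (P = -4*18*(-95)*(-85) = -(-6840)*(-85) = -4*145350 = -581400)
t = -35352776160 (t = 98388*(-359320) = -35352776160)
q = -2130097/532524 (q = -4 + 1/(48876 - 581400) = -4 + 1/(-532524) = -4 - 1/532524 = -2130097/532524 ≈ -4.0000)
1/(q + t) = 1/(-2130097/532524 - 35352776160) = 1/(-18826201773957937/532524) = -532524/18826201773957937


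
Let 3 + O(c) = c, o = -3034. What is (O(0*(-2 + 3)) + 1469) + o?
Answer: -1568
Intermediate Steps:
O(c) = -3 + c
(O(0*(-2 + 3)) + 1469) + o = ((-3 + 0*(-2 + 3)) + 1469) - 3034 = ((-3 + 0*1) + 1469) - 3034 = ((-3 + 0) + 1469) - 3034 = (-3 + 1469) - 3034 = 1466 - 3034 = -1568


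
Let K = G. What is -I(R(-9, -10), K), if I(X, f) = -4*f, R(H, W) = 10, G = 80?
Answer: 320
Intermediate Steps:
K = 80
-I(R(-9, -10), K) = -(-4)*80 = -1*(-320) = 320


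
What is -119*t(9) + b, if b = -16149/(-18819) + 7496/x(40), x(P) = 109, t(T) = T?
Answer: -684694592/683757 ≈ -1001.4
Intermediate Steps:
b = 47609155/683757 (b = -16149/(-18819) + 7496/109 = -16149*(-1/18819) + 7496*(1/109) = 5383/6273 + 7496/109 = 47609155/683757 ≈ 69.629)
-119*t(9) + b = -119*9 + 47609155/683757 = -1071 + 47609155/683757 = -684694592/683757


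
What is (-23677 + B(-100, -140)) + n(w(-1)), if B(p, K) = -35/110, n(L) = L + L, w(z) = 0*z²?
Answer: -520901/22 ≈ -23677.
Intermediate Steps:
w(z) = 0
n(L) = 2*L
B(p, K) = -7/22 (B(p, K) = -35*1/110 = -7/22)
(-23677 + B(-100, -140)) + n(w(-1)) = (-23677 - 7/22) + 2*0 = -520901/22 + 0 = -520901/22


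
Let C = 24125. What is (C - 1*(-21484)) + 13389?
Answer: 58998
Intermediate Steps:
(C - 1*(-21484)) + 13389 = (24125 - 1*(-21484)) + 13389 = (24125 + 21484) + 13389 = 45609 + 13389 = 58998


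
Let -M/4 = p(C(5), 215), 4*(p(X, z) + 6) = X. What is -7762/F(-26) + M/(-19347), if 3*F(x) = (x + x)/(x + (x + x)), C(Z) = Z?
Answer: -675771382/19347 ≈ -34929.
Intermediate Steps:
p(X, z) = -6 + X/4
M = 19 (M = -4*(-6 + (¼)*5) = -4*(-6 + 5/4) = -4*(-19/4) = 19)
F(x) = 2/9 (F(x) = ((x + x)/(x + (x + x)))/3 = ((2*x)/(x + 2*x))/3 = ((2*x)/((3*x)))/3 = ((2*x)*(1/(3*x)))/3 = (⅓)*(⅔) = 2/9)
-7762/F(-26) + M/(-19347) = -7762/2/9 + 19/(-19347) = -7762*9/2 + 19*(-1/19347) = -34929 - 19/19347 = -675771382/19347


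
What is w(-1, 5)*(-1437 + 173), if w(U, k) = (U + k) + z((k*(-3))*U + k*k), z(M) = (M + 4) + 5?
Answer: -66992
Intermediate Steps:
z(M) = 9 + M (z(M) = (4 + M) + 5 = 9 + M)
w(U, k) = 9 + U + k + k**2 - 3*U*k (w(U, k) = (U + k) + (9 + ((k*(-3))*U + k*k)) = (U + k) + (9 + ((-3*k)*U + k**2)) = (U + k) + (9 + (-3*U*k + k**2)) = (U + k) + (9 + (k**2 - 3*U*k)) = (U + k) + (9 + k**2 - 3*U*k) = 9 + U + k + k**2 - 3*U*k)
w(-1, 5)*(-1437 + 173) = (9 - 1 + 5 - 1*5*(-1*5 + 3*(-1)))*(-1437 + 173) = (9 - 1 + 5 - 1*5*(-5 - 3))*(-1264) = (9 - 1 + 5 - 1*5*(-8))*(-1264) = (9 - 1 + 5 + 40)*(-1264) = 53*(-1264) = -66992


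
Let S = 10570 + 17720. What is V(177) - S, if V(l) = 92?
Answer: -28198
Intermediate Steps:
S = 28290
V(177) - S = 92 - 1*28290 = 92 - 28290 = -28198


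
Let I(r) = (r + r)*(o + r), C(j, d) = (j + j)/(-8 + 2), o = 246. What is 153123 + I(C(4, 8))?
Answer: 1372235/9 ≈ 1.5247e+5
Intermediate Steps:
C(j, d) = -j/3 (C(j, d) = (2*j)/(-6) = (2*j)*(-⅙) = -j/3)
I(r) = 2*r*(246 + r) (I(r) = (r + r)*(246 + r) = (2*r)*(246 + r) = 2*r*(246 + r))
153123 + I(C(4, 8)) = 153123 + 2*(-⅓*4)*(246 - ⅓*4) = 153123 + 2*(-4/3)*(246 - 4/3) = 153123 + 2*(-4/3)*(734/3) = 153123 - 5872/9 = 1372235/9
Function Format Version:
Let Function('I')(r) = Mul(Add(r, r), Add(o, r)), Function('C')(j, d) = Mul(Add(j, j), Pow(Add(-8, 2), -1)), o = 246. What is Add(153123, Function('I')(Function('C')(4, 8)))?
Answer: Rational(1372235, 9) ≈ 1.5247e+5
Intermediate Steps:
Function('C')(j, d) = Mul(Rational(-1, 3), j) (Function('C')(j, d) = Mul(Mul(2, j), Pow(-6, -1)) = Mul(Mul(2, j), Rational(-1, 6)) = Mul(Rational(-1, 3), j))
Function('I')(r) = Mul(2, r, Add(246, r)) (Function('I')(r) = Mul(Add(r, r), Add(246, r)) = Mul(Mul(2, r), Add(246, r)) = Mul(2, r, Add(246, r)))
Add(153123, Function('I')(Function('C')(4, 8))) = Add(153123, Mul(2, Mul(Rational(-1, 3), 4), Add(246, Mul(Rational(-1, 3), 4)))) = Add(153123, Mul(2, Rational(-4, 3), Add(246, Rational(-4, 3)))) = Add(153123, Mul(2, Rational(-4, 3), Rational(734, 3))) = Add(153123, Rational(-5872, 9)) = Rational(1372235, 9)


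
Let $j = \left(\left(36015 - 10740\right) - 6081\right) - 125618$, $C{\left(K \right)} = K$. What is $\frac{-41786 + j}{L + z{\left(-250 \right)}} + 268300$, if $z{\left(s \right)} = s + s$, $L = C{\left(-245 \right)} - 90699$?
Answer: $\frac{12267286705}{45722} \approx 2.683 \cdot 10^{5}$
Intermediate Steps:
$L = -90944$ ($L = -245 - 90699 = -90944$)
$j = -106424$ ($j = \left(25275 - 6081\right) - 125618 = 19194 - 125618 = -106424$)
$z{\left(s \right)} = 2 s$
$\frac{-41786 + j}{L + z{\left(-250 \right)}} + 268300 = \frac{-41786 - 106424}{-90944 + 2 \left(-250\right)} + 268300 = - \frac{148210}{-90944 - 500} + 268300 = - \frac{148210}{-91444} + 268300 = \left(-148210\right) \left(- \frac{1}{91444}\right) + 268300 = \frac{74105}{45722} + 268300 = \frac{12267286705}{45722}$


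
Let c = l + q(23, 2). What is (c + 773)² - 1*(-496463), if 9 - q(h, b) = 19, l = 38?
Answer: 1138064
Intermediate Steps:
q(h, b) = -10 (q(h, b) = 9 - 1*19 = 9 - 19 = -10)
c = 28 (c = 38 - 10 = 28)
(c + 773)² - 1*(-496463) = (28 + 773)² - 1*(-496463) = 801² + 496463 = 641601 + 496463 = 1138064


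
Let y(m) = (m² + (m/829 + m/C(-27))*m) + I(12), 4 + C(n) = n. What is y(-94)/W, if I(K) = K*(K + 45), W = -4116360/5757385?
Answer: -34199349368863/2644658391 ≈ -12931.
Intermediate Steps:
C(n) = -4 + n
W = -823272/1151477 (W = -4116360*1/5757385 = -823272/1151477 ≈ -0.71497)
I(K) = K*(45 + K)
y(m) = 684 + 24901*m²/25699 (y(m) = (m² + (m/829 + m/(-4 - 27))*m) + 12*(45 + 12) = (m² + (m*(1/829) + m/(-31))*m) + 12*57 = (m² + (m/829 + m*(-1/31))*m) + 684 = (m² + (m/829 - m/31)*m) + 684 = (m² + (-798*m/25699)*m) + 684 = (m² - 798*m²/25699) + 684 = 24901*m²/25699 + 684 = 684 + 24901*m²/25699)
y(-94)/W = (684 + (24901/25699)*(-94)²)/(-823272/1151477) = (684 + (24901/25699)*8836)*(-1151477/823272) = (684 + 220025236/25699)*(-1151477/823272) = (237603352/25699)*(-1151477/823272) = -34199349368863/2644658391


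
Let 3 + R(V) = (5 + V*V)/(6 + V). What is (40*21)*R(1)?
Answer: -1800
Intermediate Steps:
R(V) = -3 + (5 + V²)/(6 + V) (R(V) = -3 + (5 + V*V)/(6 + V) = -3 + (5 + V²)/(6 + V))
(40*21)*R(1) = (40*21)*((-13 + 1² - 3*1)/(6 + 1)) = 840*((-13 + 1 - 3)/7) = 840*((⅐)*(-15)) = 840*(-15/7) = -1800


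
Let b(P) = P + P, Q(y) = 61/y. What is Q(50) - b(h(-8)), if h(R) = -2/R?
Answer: 18/25 ≈ 0.72000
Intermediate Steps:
b(P) = 2*P
Q(50) - b(h(-8)) = 61/50 - 2*(-2/(-8)) = 61*(1/50) - 2*(-2*(-⅛)) = 61/50 - 2/4 = 61/50 - 1*½ = 61/50 - ½ = 18/25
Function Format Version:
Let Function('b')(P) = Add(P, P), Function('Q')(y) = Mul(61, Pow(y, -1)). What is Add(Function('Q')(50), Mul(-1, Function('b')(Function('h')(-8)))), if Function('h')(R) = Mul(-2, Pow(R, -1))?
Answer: Rational(18, 25) ≈ 0.72000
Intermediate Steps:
Function('b')(P) = Mul(2, P)
Add(Function('Q')(50), Mul(-1, Function('b')(Function('h')(-8)))) = Add(Mul(61, Pow(50, -1)), Mul(-1, Mul(2, Mul(-2, Pow(-8, -1))))) = Add(Mul(61, Rational(1, 50)), Mul(-1, Mul(2, Mul(-2, Rational(-1, 8))))) = Add(Rational(61, 50), Mul(-1, Mul(2, Rational(1, 4)))) = Add(Rational(61, 50), Mul(-1, Rational(1, 2))) = Add(Rational(61, 50), Rational(-1, 2)) = Rational(18, 25)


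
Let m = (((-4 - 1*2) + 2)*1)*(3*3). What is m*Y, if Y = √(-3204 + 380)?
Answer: -72*I*√706 ≈ -1913.1*I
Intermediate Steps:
m = -36 (m = (((-4 - 2) + 2)*1)*9 = ((-6 + 2)*1)*9 = -4*1*9 = -4*9 = -36)
Y = 2*I*√706 (Y = √(-2824) = 2*I*√706 ≈ 53.141*I)
m*Y = -72*I*√706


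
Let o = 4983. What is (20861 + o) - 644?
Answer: 25200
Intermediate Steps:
(20861 + o) - 644 = (20861 + 4983) - 644 = 25844 - 644 = 25200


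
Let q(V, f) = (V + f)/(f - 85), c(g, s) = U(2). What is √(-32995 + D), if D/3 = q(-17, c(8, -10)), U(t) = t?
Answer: 2*I*√56824705/83 ≈ 181.64*I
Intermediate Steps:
c(g, s) = 2
q(V, f) = (V + f)/(-85 + f)
D = 45/83 (D = 3*((-17 + 2)/(-85 + 2)) = 3*(-15/(-83)) = 3*(-1/83*(-15)) = 3*(15/83) = 45/83 ≈ 0.54217)
√(-32995 + D) = √(-32995 + 45/83) = √(-2738540/83) = 2*I*√56824705/83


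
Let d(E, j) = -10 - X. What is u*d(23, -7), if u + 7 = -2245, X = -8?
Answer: 4504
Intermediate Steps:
u = -2252 (u = -7 - 2245 = -2252)
d(E, j) = -2 (d(E, j) = -10 - 1*(-8) = -10 + 8 = -2)
u*d(23, -7) = -2252*(-2) = 4504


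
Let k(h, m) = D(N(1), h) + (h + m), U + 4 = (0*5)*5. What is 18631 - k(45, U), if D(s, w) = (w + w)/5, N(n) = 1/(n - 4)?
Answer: 18572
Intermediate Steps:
N(n) = 1/(-4 + n)
D(s, w) = 2*w/5 (D(s, w) = (2*w)*(⅕) = 2*w/5)
U = -4 (U = -4 + (0*5)*5 = -4 + 0*5 = -4 + 0 = -4)
k(h, m) = m + 7*h/5 (k(h, m) = 2*h/5 + (h + m) = m + 7*h/5)
18631 - k(45, U) = 18631 - (-4 + (7/5)*45) = 18631 - (-4 + 63) = 18631 - 1*59 = 18631 - 59 = 18572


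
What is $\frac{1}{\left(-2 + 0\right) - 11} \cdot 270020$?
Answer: $- \frac{270020}{13} \approx -20771.0$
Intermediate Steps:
$\frac{1}{\left(-2 + 0\right) - 11} \cdot 270020 = \frac{1}{-2 - 11} \cdot 270020 = \frac{1}{-13} \cdot 270020 = \left(- \frac{1}{13}\right) 270020 = - \frac{270020}{13}$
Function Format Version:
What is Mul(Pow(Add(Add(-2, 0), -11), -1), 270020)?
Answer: Rational(-270020, 13) ≈ -20771.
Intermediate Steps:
Mul(Pow(Add(Add(-2, 0), -11), -1), 270020) = Mul(Pow(Add(-2, -11), -1), 270020) = Mul(Pow(-13, -1), 270020) = Mul(Rational(-1, 13), 270020) = Rational(-270020, 13)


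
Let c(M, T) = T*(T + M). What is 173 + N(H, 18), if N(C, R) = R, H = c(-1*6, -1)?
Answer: 191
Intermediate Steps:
c(M, T) = T*(M + T)
H = 7 (H = -(-1*6 - 1) = -(-6 - 1) = -1*(-7) = 7)
173 + N(H, 18) = 173 + 18 = 191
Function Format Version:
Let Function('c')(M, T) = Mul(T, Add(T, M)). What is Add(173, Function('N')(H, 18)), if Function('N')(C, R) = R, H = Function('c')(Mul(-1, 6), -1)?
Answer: 191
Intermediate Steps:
Function('c')(M, T) = Mul(T, Add(M, T))
H = 7 (H = Mul(-1, Add(Mul(-1, 6), -1)) = Mul(-1, Add(-6, -1)) = Mul(-1, -7) = 7)
Add(173, Function('N')(H, 18)) = Add(173, 18) = 191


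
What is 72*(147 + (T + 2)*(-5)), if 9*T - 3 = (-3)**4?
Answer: 6504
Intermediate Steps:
T = 28/3 (T = 1/3 + (1/9)*(-3)**4 = 1/3 + (1/9)*81 = 1/3 + 9 = 28/3 ≈ 9.3333)
72*(147 + (T + 2)*(-5)) = 72*(147 + (28/3 + 2)*(-5)) = 72*(147 + (34/3)*(-5)) = 72*(147 - 170/3) = 72*(271/3) = 6504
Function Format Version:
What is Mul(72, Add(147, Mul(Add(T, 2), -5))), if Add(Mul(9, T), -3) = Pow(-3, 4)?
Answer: 6504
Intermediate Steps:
T = Rational(28, 3) (T = Add(Rational(1, 3), Mul(Rational(1, 9), Pow(-3, 4))) = Add(Rational(1, 3), Mul(Rational(1, 9), 81)) = Add(Rational(1, 3), 9) = Rational(28, 3) ≈ 9.3333)
Mul(72, Add(147, Mul(Add(T, 2), -5))) = Mul(72, Add(147, Mul(Add(Rational(28, 3), 2), -5))) = Mul(72, Add(147, Mul(Rational(34, 3), -5))) = Mul(72, Add(147, Rational(-170, 3))) = Mul(72, Rational(271, 3)) = 6504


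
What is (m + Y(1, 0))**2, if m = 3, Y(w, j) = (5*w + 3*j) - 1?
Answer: 49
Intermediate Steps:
Y(w, j) = -1 + 3*j + 5*w (Y(w, j) = (3*j + 5*w) - 1 = -1 + 3*j + 5*w)
(m + Y(1, 0))**2 = (3 + (-1 + 3*0 + 5*1))**2 = (3 + (-1 + 0 + 5))**2 = (3 + 4)**2 = 7**2 = 49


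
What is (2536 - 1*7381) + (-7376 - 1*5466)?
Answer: -17687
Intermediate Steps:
(2536 - 1*7381) + (-7376 - 1*5466) = (2536 - 7381) + (-7376 - 5466) = -4845 - 12842 = -17687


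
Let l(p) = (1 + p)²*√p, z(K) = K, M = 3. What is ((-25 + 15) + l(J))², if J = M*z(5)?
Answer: 983140 - 5120*√15 ≈ 9.6331e+5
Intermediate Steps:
J = 15 (J = 3*5 = 15)
l(p) = √p*(1 + p)²
((-25 + 15) + l(J))² = ((-25 + 15) + √15*(1 + 15)²)² = (-10 + √15*16²)² = (-10 + √15*256)² = (-10 + 256*√15)²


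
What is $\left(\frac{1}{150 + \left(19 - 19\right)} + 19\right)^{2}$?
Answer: $\frac{8128201}{22500} \approx 361.25$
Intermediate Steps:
$\left(\frac{1}{150 + \left(19 - 19\right)} + 19\right)^{2} = \left(\frac{1}{150 + 0} + 19\right)^{2} = \left(\frac{1}{150} + 19\right)^{2} = \left(\frac{2851}{150}\right)^{2} = \frac{8128201}{22500}$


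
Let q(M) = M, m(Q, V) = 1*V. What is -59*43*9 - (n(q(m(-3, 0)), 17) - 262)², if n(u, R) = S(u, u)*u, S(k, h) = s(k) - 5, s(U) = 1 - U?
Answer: -91477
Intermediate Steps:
m(Q, V) = V
S(k, h) = -4 - k (S(k, h) = (1 - k) - 5 = -4 - k)
n(u, R) = u*(-4 - u) (n(u, R) = (-4 - u)*u = u*(-4 - u))
-59*43*9 - (n(q(m(-3, 0)), 17) - 262)² = -59*43*9 - (-1*0*(4 + 0) - 262)² = -2537*9 - (-1*0*4 - 262)² = -22833 - (0 - 262)² = -22833 - 1*(-262)² = -22833 - 1*68644 = -22833 - 68644 = -91477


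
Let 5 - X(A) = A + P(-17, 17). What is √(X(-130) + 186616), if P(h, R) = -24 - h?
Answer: √186758 ≈ 432.16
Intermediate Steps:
X(A) = 12 - A (X(A) = 5 - (A + (-24 - 1*(-17))) = 5 - (A + (-24 + 17)) = 5 - (A - 7) = 5 - (-7 + A) = 5 + (7 - A) = 12 - A)
√(X(-130) + 186616) = √((12 - 1*(-130)) + 186616) = √((12 + 130) + 186616) = √(142 + 186616) = √186758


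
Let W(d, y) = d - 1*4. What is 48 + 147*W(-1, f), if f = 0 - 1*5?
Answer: -687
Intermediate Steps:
f = -5 (f = 0 - 5 = -5)
W(d, y) = -4 + d (W(d, y) = d - 4 = -4 + d)
48 + 147*W(-1, f) = 48 + 147*(-4 - 1) = 48 + 147*(-5) = 48 - 735 = -687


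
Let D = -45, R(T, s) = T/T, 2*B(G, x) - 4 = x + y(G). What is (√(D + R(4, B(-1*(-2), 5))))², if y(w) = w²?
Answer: -44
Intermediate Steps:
B(G, x) = 2 + x/2 + G²/2 (B(G, x) = 2 + (x + G²)/2 = 2 + (x/2 + G²/2) = 2 + x/2 + G²/2)
R(T, s) = 1
(√(D + R(4, B(-1*(-2), 5))))² = (√(-45 + 1))² = (√(-44))² = (2*I*√11)² = -44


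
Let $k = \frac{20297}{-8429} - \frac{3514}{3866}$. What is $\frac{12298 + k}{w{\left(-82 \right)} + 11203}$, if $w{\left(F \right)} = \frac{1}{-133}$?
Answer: $\frac{13321308643678}{12138460171743} \approx 1.0974$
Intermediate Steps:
$k = - \frac{54043854}{16293257}$ ($k = 20297 \left(- \frac{1}{8429}\right) - \frac{1757}{1933} = - \frac{20297}{8429} - \frac{1757}{1933} = - \frac{54043854}{16293257} \approx -3.3169$)
$w{\left(F \right)} = - \frac{1}{133}$
$\frac{12298 + k}{w{\left(-82 \right)} + 11203} = \frac{12298 - \frac{54043854}{16293257}}{- \frac{1}{133} + 11203} = \frac{200320430732}{16293257 \cdot \frac{1489998}{133}} = \frac{200320430732}{16293257} \cdot \frac{133}{1489998} = \frac{13321308643678}{12138460171743}$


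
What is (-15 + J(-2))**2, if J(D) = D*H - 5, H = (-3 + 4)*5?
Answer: 900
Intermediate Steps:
H = 5 (H = 1*5 = 5)
J(D) = -5 + 5*D (J(D) = D*5 - 5 = 5*D - 5 = -5 + 5*D)
(-15 + J(-2))**2 = (-15 + (-5 + 5*(-2)))**2 = (-15 + (-5 - 10))**2 = (-15 - 15)**2 = (-30)**2 = 900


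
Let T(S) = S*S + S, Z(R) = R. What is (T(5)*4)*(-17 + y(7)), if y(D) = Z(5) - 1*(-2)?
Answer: -1200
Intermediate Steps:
y(D) = 7 (y(D) = 5 - 1*(-2) = 5 + 2 = 7)
T(S) = S + S**2 (T(S) = S**2 + S = S + S**2)
(T(5)*4)*(-17 + y(7)) = ((5*(1 + 5))*4)*(-17 + 7) = ((5*6)*4)*(-10) = (30*4)*(-10) = 120*(-10) = -1200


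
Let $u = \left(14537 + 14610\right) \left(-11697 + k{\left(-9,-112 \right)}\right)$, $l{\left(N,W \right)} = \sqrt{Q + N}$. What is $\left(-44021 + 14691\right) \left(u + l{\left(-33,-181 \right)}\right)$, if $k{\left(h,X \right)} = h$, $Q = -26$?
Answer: $10007242956060 - 29330 i \sqrt{59} \approx 1.0007 \cdot 10^{13} - 2.2529 \cdot 10^{5} i$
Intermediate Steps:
$l{\left(N,W \right)} = \sqrt{-26 + N}$
$u = -341194782$ ($u = \left(14537 + 14610\right) \left(-11697 - 9\right) = 29147 \left(-11706\right) = -341194782$)
$\left(-44021 + 14691\right) \left(u + l{\left(-33,-181 \right)}\right) = \left(-44021 + 14691\right) \left(-341194782 + \sqrt{-26 - 33}\right) = - 29330 \left(-341194782 + \sqrt{-59}\right) = - 29330 \left(-341194782 + i \sqrt{59}\right) = 10007242956060 - 29330 i \sqrt{59}$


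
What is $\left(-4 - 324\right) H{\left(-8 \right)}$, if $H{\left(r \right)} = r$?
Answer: $2624$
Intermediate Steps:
$\left(-4 - 324\right) H{\left(-8 \right)} = \left(-4 - 324\right) \left(-8\right) = \left(-328\right) \left(-8\right) = 2624$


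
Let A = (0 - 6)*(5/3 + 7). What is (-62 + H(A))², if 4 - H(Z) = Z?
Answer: 36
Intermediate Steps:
A = -52 (A = -6*(5*(⅓) + 7) = -6*(5/3 + 7) = -6*26/3 = -52)
H(Z) = 4 - Z
(-62 + H(A))² = (-62 + (4 - 1*(-52)))² = (-62 + (4 + 52))² = (-62 + 56)² = (-6)² = 36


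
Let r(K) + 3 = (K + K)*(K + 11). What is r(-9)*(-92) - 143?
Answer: 3445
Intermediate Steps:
r(K) = -3 + 2*K*(11 + K) (r(K) = -3 + (K + K)*(K + 11) = -3 + (2*K)*(11 + K) = -3 + 2*K*(11 + K))
r(-9)*(-92) - 143 = (-3 + 2*(-9)² + 22*(-9))*(-92) - 143 = (-3 + 2*81 - 198)*(-92) - 143 = (-3 + 162 - 198)*(-92) - 143 = -39*(-92) - 143 = 3588 - 143 = 3445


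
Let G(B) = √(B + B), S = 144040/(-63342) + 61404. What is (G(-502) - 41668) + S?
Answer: 624986836/31671 + 2*I*√251 ≈ 19734.0 + 31.686*I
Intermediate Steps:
S = 1944654064/31671 (S = 144040*(-1/63342) + 61404 = -72020/31671 + 61404 = 1944654064/31671 ≈ 61402.)
G(B) = √2*√B (G(B) = √(2*B) = √2*√B)
(G(-502) - 41668) + S = (√2*√(-502) - 41668) + 1944654064/31671 = (√2*(I*√502) - 41668) + 1944654064/31671 = (2*I*√251 - 41668) + 1944654064/31671 = (-41668 + 2*I*√251) + 1944654064/31671 = 624986836/31671 + 2*I*√251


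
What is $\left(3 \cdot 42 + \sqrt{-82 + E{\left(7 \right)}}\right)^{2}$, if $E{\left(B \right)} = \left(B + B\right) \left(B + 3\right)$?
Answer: $\left(126 + \sqrt{58}\right)^{2} \approx 17853.0$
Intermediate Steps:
$E{\left(B \right)} = 2 B \left(3 + B\right)$
$\left(3 \cdot 42 + \sqrt{-82 + E{\left(7 \right)}}\right)^{2} = \left(3 \cdot 42 + \sqrt{-82 + 2 \cdot 7 \left(3 + 7\right)}\right)^{2} = \left(126 + \sqrt{-82 + 2 \cdot 7 \cdot 10}\right)^{2} = \left(126 + \sqrt{-82 + 140}\right)^{2} = \left(126 + \sqrt{58}\right)^{2}$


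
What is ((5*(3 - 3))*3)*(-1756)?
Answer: 0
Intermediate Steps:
((5*(3 - 3))*3)*(-1756) = ((5*0)*3)*(-1756) = (0*3)*(-1756) = 0*(-1756) = 0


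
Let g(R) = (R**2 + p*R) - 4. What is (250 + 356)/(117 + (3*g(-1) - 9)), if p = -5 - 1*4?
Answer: 101/21 ≈ 4.8095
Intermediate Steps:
p = -9 (p = -5 - 4 = -9)
g(R) = -4 + R**2 - 9*R (g(R) = (R**2 - 9*R) - 4 = -4 + R**2 - 9*R)
(250 + 356)/(117 + (3*g(-1) - 9)) = (250 + 356)/(117 + (3*(-4 + (-1)**2 - 9*(-1)) - 9)) = 606/(117 + (3*(-4 + 1 + 9) - 9)) = 606/(117 + (3*6 - 9)) = 606/(117 + (18 - 9)) = 606/(117 + 9) = 606/126 = 606*(1/126) = 101/21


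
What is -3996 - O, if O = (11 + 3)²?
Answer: -4192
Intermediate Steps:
O = 196 (O = 14² = 196)
-3996 - O = -3996 - 1*196 = -3996 - 196 = -4192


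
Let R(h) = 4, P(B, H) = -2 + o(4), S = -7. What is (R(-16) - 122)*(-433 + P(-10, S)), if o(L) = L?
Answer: 50858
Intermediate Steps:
P(B, H) = 2 (P(B, H) = -2 + 4 = 2)
(R(-16) - 122)*(-433 + P(-10, S)) = (4 - 122)*(-433 + 2) = -118*(-431) = 50858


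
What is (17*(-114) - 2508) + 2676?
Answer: -1770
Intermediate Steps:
(17*(-114) - 2508) + 2676 = (-1938 - 2508) + 2676 = -4446 + 2676 = -1770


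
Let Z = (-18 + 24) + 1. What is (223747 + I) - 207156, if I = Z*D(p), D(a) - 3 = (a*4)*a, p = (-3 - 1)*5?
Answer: 27812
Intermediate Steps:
p = -20 (p = -4*5 = -20)
Z = 7 (Z = 6 + 1 = 7)
D(a) = 3 + 4*a² (D(a) = 3 + (a*4)*a = 3 + (4*a)*a = 3 + 4*a²)
I = 11221 (I = 7*(3 + 4*(-20)²) = 7*(3 + 4*400) = 7*(3 + 1600) = 7*1603 = 11221)
(223747 + I) - 207156 = (223747 + 11221) - 207156 = 234968 - 207156 = 27812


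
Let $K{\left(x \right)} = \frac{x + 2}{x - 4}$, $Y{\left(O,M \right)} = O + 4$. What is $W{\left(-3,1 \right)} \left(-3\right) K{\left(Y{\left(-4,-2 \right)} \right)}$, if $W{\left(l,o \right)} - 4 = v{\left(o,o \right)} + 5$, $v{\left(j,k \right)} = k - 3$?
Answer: $\frac{21}{2} \approx 10.5$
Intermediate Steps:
$Y{\left(O,M \right)} = 4 + O$
$v{\left(j,k \right)} = -3 + k$
$W{\left(l,o \right)} = 6 + o$ ($W{\left(l,o \right)} = 4 + \left(\left(-3 + o\right) + 5\right) = 4 + \left(2 + o\right) = 6 + o$)
$K{\left(x \right)} = \frac{2 + x}{-4 + x}$
$W{\left(-3,1 \right)} \left(-3\right) K{\left(Y{\left(-4,-2 \right)} \right)} = \left(6 + 1\right) \left(-3\right) \frac{2 + \left(4 - 4\right)}{-4 + \left(4 - 4\right)} = 7 \left(-3\right) \frac{2 + 0}{-4 + 0} = - 21 \frac{1}{-4} \cdot 2 = - 21 \left(\left(- \frac{1}{4}\right) 2\right) = \left(-21\right) \left(- \frac{1}{2}\right) = \frac{21}{2}$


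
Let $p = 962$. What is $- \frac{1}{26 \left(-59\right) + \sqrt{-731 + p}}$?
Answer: $\frac{1534}{2352925} + \frac{\sqrt{231}}{2352925} \approx 0.00065841$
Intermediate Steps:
$- \frac{1}{26 \left(-59\right) + \sqrt{-731 + p}} = - \frac{1}{26 \left(-59\right) + \sqrt{-731 + 962}} = - \frac{1}{-1534 + \sqrt{231}}$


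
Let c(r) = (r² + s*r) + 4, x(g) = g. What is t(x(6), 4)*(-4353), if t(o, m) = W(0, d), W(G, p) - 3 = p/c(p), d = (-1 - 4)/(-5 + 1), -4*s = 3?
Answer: -526713/37 ≈ -14235.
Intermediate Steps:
s = -¾ (s = -¼*3 = -¾ ≈ -0.75000)
d = 5/4 (d = -5/(-4) = -5*(-¼) = 5/4 ≈ 1.2500)
c(r) = 4 + r² - 3*r/4 (c(r) = (r² - 3*r/4) + 4 = 4 + r² - 3*r/4)
W(G, p) = 3 + p/(4 + p² - 3*p/4)
t(o, m) = 121/37 (t(o, m) = (48 - 5*5/4 + 12*(5/4)²)/(16 - 3*5/4 + 4*(5/4)²) = (48 - 25/4 + 12*(25/16))/(16 - 15/4 + 4*(25/16)) = (48 - 25/4 + 75/4)/(16 - 15/4 + 25/4) = (121/2)/(37/2) = (2/37)*(121/2) = 121/37)
t(x(6), 4)*(-4353) = (121/37)*(-4353) = -526713/37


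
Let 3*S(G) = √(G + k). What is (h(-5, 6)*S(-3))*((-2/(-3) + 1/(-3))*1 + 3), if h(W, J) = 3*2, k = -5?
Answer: 40*I*√2/3 ≈ 18.856*I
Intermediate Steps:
S(G) = √(-5 + G)/3 (S(G) = √(G - 5)/3 = √(-5 + G)/3)
h(W, J) = 6
(h(-5, 6)*S(-3))*((-2/(-3) + 1/(-3))*1 + 3) = (6*(√(-5 - 3)/3))*((-2/(-3) + 1/(-3))*1 + 3) = (6*(√(-8)/3))*((-2*(-⅓) + 1*(-⅓))*1 + 3) = (6*((2*I*√2)/3))*((⅔ - ⅓)*1 + 3) = (6*(2*I*√2/3))*((⅓)*1 + 3) = (4*I*√2)*(⅓ + 3) = (4*I*√2)*(10/3) = 40*I*√2/3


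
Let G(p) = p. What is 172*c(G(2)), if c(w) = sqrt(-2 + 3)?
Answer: 172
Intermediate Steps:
c(w) = 1 (c(w) = sqrt(1) = 1)
172*c(G(2)) = 172*1 = 172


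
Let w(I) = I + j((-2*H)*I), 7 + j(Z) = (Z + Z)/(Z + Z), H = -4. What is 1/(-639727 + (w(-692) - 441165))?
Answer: -1/1081590 ≈ -9.2457e-7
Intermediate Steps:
j(Z) = -6 (j(Z) = -7 + (Z + Z)/(Z + Z) = -7 + (2*Z)/((2*Z)) = -7 + (2*Z)*(1/(2*Z)) = -7 + 1 = -6)
w(I) = -6 + I (w(I) = I - 6 = -6 + I)
1/(-639727 + (w(-692) - 441165)) = 1/(-639727 + ((-6 - 692) - 441165)) = 1/(-639727 + (-698 - 441165)) = 1/(-639727 - 441863) = 1/(-1081590) = -1/1081590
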